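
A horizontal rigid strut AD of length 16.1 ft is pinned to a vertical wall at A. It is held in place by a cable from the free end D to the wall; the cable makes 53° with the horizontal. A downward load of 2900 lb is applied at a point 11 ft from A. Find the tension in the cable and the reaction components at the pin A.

ΣM about A: T·sin53°·16.1 − 2900·11 = 0 → T = 31900/(16.1·0.798636) = 2480.94 ≈ 2481 lb.
ΣF_x = 0: A_x − T·cos53° = 0 → A_x = 2480.94 × 0.601815 = 1493 lb.
ΣF_y = 0: A_y + T·sin53° − 2900 = 0 → A_y = 2900 − 2480.94 × 0.798636 = 918.6 lb.

T = 2481 lb, A_x = 1493 lb, A_y = 918.6 lb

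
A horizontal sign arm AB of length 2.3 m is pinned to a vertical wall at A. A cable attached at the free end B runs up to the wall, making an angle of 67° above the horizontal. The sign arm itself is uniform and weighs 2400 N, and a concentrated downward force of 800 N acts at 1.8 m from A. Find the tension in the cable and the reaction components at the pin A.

ΣM about A: T·sin67°·2.3 − 2400·1.15 − 800·1.8 = 0 → T = 4200/(2.3·0.920505) = 1983.79 ≈ 1984 N.
ΣF_x = 0: A_x − T·cos67° = 0 → A_x = 1983.79 × 0.390731 = 775.1 N.
ΣF_y = 0: A_y + T·sin67° − 2400 − 800 = 0 → A_y = 3200 − 1983.79 × 0.920505 = 1374 N.

T = 1984 N, A_x = 775.1 N, A_y = 1374 N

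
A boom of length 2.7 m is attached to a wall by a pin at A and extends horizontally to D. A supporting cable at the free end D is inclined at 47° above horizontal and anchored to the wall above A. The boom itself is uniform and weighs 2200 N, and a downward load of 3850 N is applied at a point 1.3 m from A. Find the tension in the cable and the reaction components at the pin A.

T = 4039 N, A_x = 2754 N, A_y = 3096 N

ΣM about A: T·sin47°·2.7 − 2200·1.35 − 3850·1.3 = 0 → T = 7975/(2.7·0.731354) = 4038.68 ≈ 4039 N.
ΣF_x = 0: A_x − T·cos47° = 0 → A_x = 4038.68 × 0.681998 = 2754 N.
ΣF_y = 0: A_y + T·sin47° − 2200 − 3850 = 0 → A_y = 6050 − 4038.68 × 0.731354 = 3096 N.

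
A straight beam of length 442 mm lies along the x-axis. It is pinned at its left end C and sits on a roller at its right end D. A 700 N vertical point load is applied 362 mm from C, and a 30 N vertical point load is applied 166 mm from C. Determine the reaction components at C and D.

C_x = 0, C_y = 145.4 N, D_y = 584.6 N

ΣM about C: D_y·442 − 700·362 − 30·166 = 0 → D_y = 258380/442 = 584.57 ≈ 584.6 N.
ΣF_y = 0: C_y + 584.57 − 700 − 30 = 0 → C_y = 145.4 N.
ΣF_x = 0: no horizontal applied forces, so C_x = 0.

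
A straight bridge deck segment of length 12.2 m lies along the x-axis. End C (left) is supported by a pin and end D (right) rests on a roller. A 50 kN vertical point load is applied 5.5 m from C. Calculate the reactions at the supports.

Taking moments about C: D_y·12.2 − 50·5.5 = 0 → D_y = 275/12.2 = 22.541 ≈ 22.54 kN.
ΣF_y = 0: C_y + 22.541 − 50 = 0 → C_y = 27.46 kN.
ΣF_x = 0: no horizontal applied forces, so C_x = 0.

C_x = 0, C_y = 27.46 kN, D_y = 22.54 kN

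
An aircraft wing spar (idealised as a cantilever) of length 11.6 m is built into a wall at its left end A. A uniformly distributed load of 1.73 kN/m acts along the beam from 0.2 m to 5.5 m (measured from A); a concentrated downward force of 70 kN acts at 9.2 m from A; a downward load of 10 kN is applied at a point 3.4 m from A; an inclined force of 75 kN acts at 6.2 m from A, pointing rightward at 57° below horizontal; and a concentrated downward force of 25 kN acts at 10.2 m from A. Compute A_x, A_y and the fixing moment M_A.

A_x = -40.85 kN, A_y = 177.1 kN, M_A = 1349 kN·m

Resultant of the distributed load: 1.73 × 5.3 = 9.169 kN at 2.85 m from A.
ΣF_x = 0: A_x + 75·cos57° = 0 → A_x = -40.85 kN.
ΣF_y = 0: A_y − 1.73·5.3 − 70 − 10 − 75·sin57° − 25 = 0 → A_y = 177.1 kN.
ΣM about A: M_A − (1.73·5.3)·2.85 − 70·9.2 − 10·3.4 − 75·sin57°·6.2 − 25·10.2 = 0 → M_A = 1349 kN·m.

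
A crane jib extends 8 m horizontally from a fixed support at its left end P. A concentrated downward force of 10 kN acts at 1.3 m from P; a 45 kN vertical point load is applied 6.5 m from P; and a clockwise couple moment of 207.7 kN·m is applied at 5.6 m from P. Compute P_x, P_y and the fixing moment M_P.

P_x = 0, P_y = 55.00 kN, M_P = 513.2 kN·m

ΣF_x = 0: P_x = 0.
ΣF_y = 0: P_y − 10 − 45 = 0 → P_y = 55.00 kN.
ΣM about P: M_P − 10·1.3 − 45·6.5 − 207.7 = 0 → M_P = 513.2 kN·m.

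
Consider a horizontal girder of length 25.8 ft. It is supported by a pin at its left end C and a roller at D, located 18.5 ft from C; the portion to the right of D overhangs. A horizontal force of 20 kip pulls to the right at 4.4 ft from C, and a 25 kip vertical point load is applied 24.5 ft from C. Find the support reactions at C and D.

Moments about C: D_y·18.5 − 25·24.5 = 0 → D_y = 612.5/18.5 = 33.1081 ≈ 33.11 kip.
ΣF_y = 0: C_y + 33.1081 − 25 = 0 → C_y = -8.108 kip.
ΣF_x = 0: C_x + 20 = 0 → C_x = -20.00 kip.

C_x = -20.00 kip, C_y = -8.108 kip, D_y = 33.11 kip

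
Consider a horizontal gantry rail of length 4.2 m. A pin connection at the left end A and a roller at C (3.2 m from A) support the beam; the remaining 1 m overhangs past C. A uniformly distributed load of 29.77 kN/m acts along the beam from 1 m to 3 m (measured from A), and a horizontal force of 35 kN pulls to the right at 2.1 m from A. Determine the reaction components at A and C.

A_x = -35.00 kN, A_y = 22.33 kN, C_y = 37.21 kN

Resultant of the distributed load: 29.77 × 2 = 59.54 kN at 2 m from A.
Moments about A: C_y·3.2 − (29.77·2)·2 = 0 → C_y = 119.08/3.2 = 37.2125 ≈ 37.21 kN.
ΣF_y = 0: A_y + 37.2125 − 29.77·2 = 0 → A_y = 22.33 kN.
ΣF_x = 0: A_x + 35 = 0 → A_x = -35.00 kN.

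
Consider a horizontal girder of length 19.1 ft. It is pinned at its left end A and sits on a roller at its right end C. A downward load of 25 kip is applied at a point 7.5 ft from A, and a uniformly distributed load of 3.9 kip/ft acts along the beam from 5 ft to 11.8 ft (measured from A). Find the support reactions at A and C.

A_x = 0, A_y = 30.04 kip, C_y = 21.48 kip

Resultant of the distributed load: 3.9 × 6.8 = 26.52 kip at 8.4 ft from A.
ΣM about A: C_y·19.1 − 25·7.5 − (3.9·6.8)·8.4 = 0 → C_y = 410.268/19.1 = 21.48 kip.
ΣF_y = 0: A_y + 21.48 − 25 − 3.9·6.8 = 0 → A_y = 30.04 kip.
ΣF_x = 0: no horizontal applied forces, so A_x = 0.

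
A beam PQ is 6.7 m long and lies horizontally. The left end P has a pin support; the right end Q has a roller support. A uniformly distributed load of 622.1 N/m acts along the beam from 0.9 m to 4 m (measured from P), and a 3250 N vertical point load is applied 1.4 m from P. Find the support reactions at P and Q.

P_x = 0, P_y = 3794 N, Q_y = 1384 N

Resultant of the distributed load: 622.1 × 3.1 = 1928.51 N at 2.45 m from P.
Moments about P: Q_y·6.7 − (622.1·3.1)·2.45 − 3250·1.4 = 0 → Q_y = 9274.8495/6.7 = 1384.31 ≈ 1384 N.
ΣF_y = 0: P_y + 1384.31 − 622.1·3.1 − 3250 = 0 → P_y = 3794 N.
ΣF_x = 0: no horizontal applied forces, so P_x = 0.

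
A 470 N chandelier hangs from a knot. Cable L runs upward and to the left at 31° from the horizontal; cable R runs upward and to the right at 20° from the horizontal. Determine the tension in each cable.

ΣF_x = 0: −T_L·cos31° + T_R·cos20° = 0 → T_R = 0.912178·T_L.
ΣF_y = 0: T_L·sin31° + T_R·sin20° = 470.
Substitute: T_L·(0.515038 + 0.912178·0.34202) = 470 → T_L = 568.305 ≈ 568.3 N.
Then T_R = 0.912178 × 568.305 = 518.4 N.

T_L = 568.3 N, T_R = 518.4 N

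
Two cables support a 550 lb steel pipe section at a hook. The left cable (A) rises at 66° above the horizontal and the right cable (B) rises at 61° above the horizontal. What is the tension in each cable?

T_A = 333.9 lb, T_B = 280.1 lb

ΣF_x = 0: −T_A·cos66° + T_B·cos61° = 0 → T_B = 0.838962·T_A.
ΣF_y = 0: T_A·sin66° + T_B·sin61° = 550.
Substitute: T_A·(0.913545 + 0.838962·0.87462) = 550 → T_A = 333.876 ≈ 333.9 lb.
Then T_B = 0.838962 × 333.876 = 280.1 lb.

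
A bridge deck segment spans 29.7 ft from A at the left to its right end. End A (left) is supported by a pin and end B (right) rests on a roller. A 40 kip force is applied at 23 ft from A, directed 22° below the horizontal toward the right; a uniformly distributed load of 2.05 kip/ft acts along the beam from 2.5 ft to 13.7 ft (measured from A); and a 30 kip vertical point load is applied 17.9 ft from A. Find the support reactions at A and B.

Resultant of the distributed load: 2.05 × 11.2 = 22.96 kip at 8.1 ft from A.
Moments about A: B_y·29.7 − 40·sin22°·23 − (2.05·11.2)·8.1 − 30·17.9 = 0 → B_y = 1067.61/29.7 = 35.9465 ≈ 35.95 kip.
ΣF_y = 0: A_y + 35.9465 − 40·sin22° − 2.05·11.2 − 30 = 0 → A_y = 32.00 kip.
ΣF_x = 0: A_x + 40·cos22° = 0 → A_x = -37.09 kip.

A_x = -37.09 kip, A_y = 32.00 kip, B_y = 35.95 kip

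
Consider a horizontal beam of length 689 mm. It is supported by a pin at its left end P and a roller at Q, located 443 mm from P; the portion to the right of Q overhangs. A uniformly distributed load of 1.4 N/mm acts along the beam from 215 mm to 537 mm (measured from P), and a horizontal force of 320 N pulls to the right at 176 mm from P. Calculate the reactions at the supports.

Resultant of the distributed load: 1.4 × 322 = 450.8 N at 376 mm from P.
ΣM about P: Q_y·443 − (1.4·322)·376 = 0 → Q_y = 169500.8/443 = 382.62 ≈ 382.6 N.
ΣF_y = 0: P_y + 382.62 − 1.4·322 = 0 → P_y = 68.18 N.
ΣF_x = 0: P_x + 320 = 0 → P_x = -320.0 N.

P_x = -320.0 N, P_y = 68.18 N, Q_y = 382.6 N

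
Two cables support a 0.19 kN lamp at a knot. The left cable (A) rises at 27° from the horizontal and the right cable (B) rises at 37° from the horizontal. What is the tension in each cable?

T_A = 0.1688 kN, T_B = 0.1884 kN

ΣF_x = 0: −T_A·cos27° + T_B·cos37° = 0 → T_B = 1.11566·T_A.
ΣF_y = 0: T_A·sin27° + T_B·sin37° = 0.19.
Substitute: T_A·(0.45399 + 1.11566·0.601815) = 0.19 → T_A = 0.168827 ≈ 0.1688 kN.
Then T_B = 1.11566 × 0.168827 = 0.1884 kN.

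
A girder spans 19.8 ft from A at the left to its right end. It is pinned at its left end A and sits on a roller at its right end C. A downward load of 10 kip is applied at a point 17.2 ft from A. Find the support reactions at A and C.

Taking moments about A: C_y·19.8 − 10·17.2 = 0 → C_y = 172/19.8 = 8.68687 ≈ 8.687 kip.
ΣF_y = 0: A_y + 8.68687 − 10 = 0 → A_y = 1.313 kip.
ΣF_x = 0: no horizontal applied forces, so A_x = 0.

A_x = 0, A_y = 1.313 kip, C_y = 8.687 kip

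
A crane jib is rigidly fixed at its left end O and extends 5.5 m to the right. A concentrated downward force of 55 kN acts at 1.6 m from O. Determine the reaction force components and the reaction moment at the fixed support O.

O_x = 0, O_y = 55.00 kN, M_O = 88.00 kN·m

ΣF_x = 0: O_x = 0.
ΣF_y = 0: O_y − 55 = 0 → O_y = 55.00 kN.
ΣM about O: M_O − 55·1.6 = 0 → M_O = 88.00 kN·m.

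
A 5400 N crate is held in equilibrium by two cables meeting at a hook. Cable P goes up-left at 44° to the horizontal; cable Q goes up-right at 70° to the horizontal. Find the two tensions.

ΣF_x = 0: −T_P·cos44° + T_Q·cos70° = 0 → T_Q = 2.10321·T_P.
ΣF_y = 0: T_P·sin44° + T_Q·sin70° = 5400.
Substitute: T_P·(0.694658 + 2.10321·0.939693) = 5400 → T_P = 2021.69 ≈ 2022 N.
Then T_Q = 2.10321 × 2021.69 = 4252 N.

T_P = 2022 N, T_Q = 4252 N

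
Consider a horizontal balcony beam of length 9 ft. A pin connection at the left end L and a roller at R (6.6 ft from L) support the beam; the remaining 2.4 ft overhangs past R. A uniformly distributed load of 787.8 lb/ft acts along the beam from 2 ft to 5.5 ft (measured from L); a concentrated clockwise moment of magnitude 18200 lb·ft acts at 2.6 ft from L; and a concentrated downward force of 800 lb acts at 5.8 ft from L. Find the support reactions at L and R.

L_x = 0, L_y = -1470 lb, R_y = 5027 lb

Resultant of the distributed load: 787.8 × 3.5 = 2757.3 lb at 3.75 ft from L.
Taking moments about L: R_y·6.6 − (787.8·3.5)·3.75 − 18200 − 800·5.8 = 0 → R_y = 33179.875/6.6 = 5027.25 ≈ 5027 lb.
ΣF_y = 0: L_y + 5027.25 − 787.8·3.5 − 800 = 0 → L_y = -1470 lb.
ΣF_x = 0: no horizontal applied forces, so L_x = 0.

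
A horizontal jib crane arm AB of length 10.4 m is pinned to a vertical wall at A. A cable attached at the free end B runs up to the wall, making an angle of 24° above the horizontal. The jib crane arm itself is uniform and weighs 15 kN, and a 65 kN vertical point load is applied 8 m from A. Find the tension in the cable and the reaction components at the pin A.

ΣM about A: T·sin24°·10.4 − 15·5.2 − 65·8 = 0 → T = 598/(10.4·0.406737) = 141.369 ≈ 141.4 kN.
ΣF_x = 0: A_x − T·cos24° = 0 → A_x = 141.369 × 0.913545 = 129.1 kN.
ΣF_y = 0: A_y + T·sin24° − 15 − 65 = 0 → A_y = 80 − 141.369 × 0.406737 = 22.50 kN.

T = 141.4 kN, A_x = 129.1 kN, A_y = 22.50 kN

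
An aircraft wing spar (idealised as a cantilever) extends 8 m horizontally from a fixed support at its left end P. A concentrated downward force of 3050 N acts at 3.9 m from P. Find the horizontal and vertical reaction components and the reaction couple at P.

P_x = 0, P_y = 3050 N, M_P = 11900 N·m

ΣF_x = 0: P_x = 0.
ΣF_y = 0: P_y − 3050 = 0 → P_y = 3050 N.
ΣM about P: M_P − 3050·3.9 = 0 → M_P = 11900 N·m.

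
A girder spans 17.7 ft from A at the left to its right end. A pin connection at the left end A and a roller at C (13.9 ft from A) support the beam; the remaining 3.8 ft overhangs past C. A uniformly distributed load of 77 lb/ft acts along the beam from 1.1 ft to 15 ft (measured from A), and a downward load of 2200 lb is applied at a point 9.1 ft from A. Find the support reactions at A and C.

A_x = 0, A_y = 1210 lb, C_y = 2060 lb

Resultant of the distributed load: 77 × 13.9 = 1070.3 lb at 8.05 ft from A.
Moments about A: C_y·13.9 − (77·13.9)·8.05 − 2200·9.1 = 0 → C_y = 28635.915/13.9 = 2060.14 ≈ 2060 lb.
ΣF_y = 0: A_y + 2060.14 − 77·13.9 − 2200 = 0 → A_y = 1210 lb.
ΣF_x = 0: no horizontal applied forces, so A_x = 0.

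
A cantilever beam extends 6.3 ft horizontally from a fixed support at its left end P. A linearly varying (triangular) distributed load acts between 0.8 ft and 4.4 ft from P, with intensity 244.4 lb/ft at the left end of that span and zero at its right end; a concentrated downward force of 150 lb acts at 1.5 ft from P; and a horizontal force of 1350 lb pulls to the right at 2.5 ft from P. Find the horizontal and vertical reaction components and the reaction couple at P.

P_x = -1350 lb, P_y = 589.9 lb, M_P = 1105 lb·ft

Resultant of the triangular load: ½ × 244.4 × 3.6 = 439.92 lb, acting at 2 ft from P (one-third of the span from the peak).
ΣF_x = 0: P_x + 1350 = 0 → P_x = -1350 lb.
ΣF_y = 0: P_y − ½·244.4·3.6 − 150 = 0 → P_y = 589.9 lb.
ΣM about P: M_P − (½·244.4·3.6)·2 − 150·1.5 = 0 → M_P = 1105 lb·ft.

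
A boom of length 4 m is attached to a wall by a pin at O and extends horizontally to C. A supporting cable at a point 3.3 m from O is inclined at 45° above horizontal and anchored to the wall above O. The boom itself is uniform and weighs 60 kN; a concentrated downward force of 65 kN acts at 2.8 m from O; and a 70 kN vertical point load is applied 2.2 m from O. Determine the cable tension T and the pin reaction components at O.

ΣM about O: T·sin45°·3.3 − 60·2 − 65·2.8 − 70·2.2 = 0 → T = 456/(3.3·0.707107) = 195.419 ≈ 195.4 kN.
ΣF_x = 0: O_x − T·cos45° = 0 → O_x = 195.419 × 0.707107 = 138.2 kN.
ΣF_y = 0: O_y + T·sin45° − 60 − 65 − 70 = 0 → O_y = 195 − 195.419 × 0.707107 = 56.82 kN.

T = 195.4 kN, O_x = 138.2 kN, O_y = 56.82 kN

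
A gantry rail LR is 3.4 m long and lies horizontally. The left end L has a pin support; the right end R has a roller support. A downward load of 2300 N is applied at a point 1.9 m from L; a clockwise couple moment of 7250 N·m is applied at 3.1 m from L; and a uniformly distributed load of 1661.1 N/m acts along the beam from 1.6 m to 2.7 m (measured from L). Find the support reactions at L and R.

L_x = 0, L_y = -445.9 N, R_y = 4573 N

Resultant of the distributed load: 1661.1 × 1.1 = 1827.21 N at 2.15 m from L.
Taking moments about L: R_y·3.4 − 2300·1.9 − 7250 − (1661.1·1.1)·2.15 = 0 → R_y = 15548.5015/3.4 = 4573.09 ≈ 4573 N.
ΣF_y = 0: L_y + 4573.09 − 2300 − 1661.1·1.1 = 0 → L_y = -445.9 N.
ΣF_x = 0: no horizontal applied forces, so L_x = 0.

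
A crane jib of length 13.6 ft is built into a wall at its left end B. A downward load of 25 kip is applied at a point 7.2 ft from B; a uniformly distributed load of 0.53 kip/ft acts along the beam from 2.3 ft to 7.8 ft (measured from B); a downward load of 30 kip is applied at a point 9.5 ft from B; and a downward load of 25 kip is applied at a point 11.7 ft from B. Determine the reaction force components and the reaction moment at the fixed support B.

B_x = 0, B_y = 82.92 kip, M_B = 772.2 kip·ft

Resultant of the distributed load: 0.53 × 5.5 = 2.915 kip at 5.05 ft from B.
ΣF_x = 0: B_x = 0.
ΣF_y = 0: B_y − 25 − 0.53·5.5 − 30 − 25 = 0 → B_y = 82.92 kip.
ΣM about B: M_B − 25·7.2 − (0.53·5.5)·5.05 − 30·9.5 − 25·11.7 = 0 → M_B = 772.2 kip·ft.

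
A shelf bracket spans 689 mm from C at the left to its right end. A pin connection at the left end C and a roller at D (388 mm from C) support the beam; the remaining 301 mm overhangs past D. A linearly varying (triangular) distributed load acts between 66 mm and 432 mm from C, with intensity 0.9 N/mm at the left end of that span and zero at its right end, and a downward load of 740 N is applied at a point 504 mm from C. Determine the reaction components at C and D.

Resultant of the triangular load: ½ × 0.9 × 366 = 164.7 N, acting at 188 mm from C (one-third of the span from the peak).
ΣM about C: D_y·388 − (½·0.9·366)·188 − 740·504 = 0 → D_y = 403923.6/388 = 1041.04 ≈ 1041 N.
ΣF_y = 0: C_y + 1041.04 − ½·0.9·366 − 740 = 0 → C_y = -136.3 N.
ΣF_x = 0: no horizontal applied forces, so C_x = 0.

C_x = 0, C_y = -136.3 N, D_y = 1041 N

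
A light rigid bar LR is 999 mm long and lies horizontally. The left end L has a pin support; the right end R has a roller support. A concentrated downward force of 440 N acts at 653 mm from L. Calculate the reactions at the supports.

L_x = 0, L_y = 152.4 N, R_y = 287.6 N

ΣM about L: R_y·999 − 440·653 = 0 → R_y = 287320/999 = 287.608 ≈ 287.6 N.
ΣF_y = 0: L_y + 287.608 − 440 = 0 → L_y = 152.4 N.
ΣF_x = 0: no horizontal applied forces, so L_x = 0.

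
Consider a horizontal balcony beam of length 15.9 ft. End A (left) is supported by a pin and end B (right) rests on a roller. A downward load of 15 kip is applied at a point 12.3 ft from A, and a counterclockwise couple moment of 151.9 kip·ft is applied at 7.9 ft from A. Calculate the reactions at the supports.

Moments about A: B_y·15.9 − 15·12.3 + 151.9 = 0 → B_y = 32.6/15.9 = 2.05031 ≈ 2.050 kip.
ΣF_y = 0: A_y + 2.05031 − 15 = 0 → A_y = 12.95 kip.
ΣF_x = 0: no horizontal applied forces, so A_x = 0.

A_x = 0, A_y = 12.95 kip, B_y = 2.050 kip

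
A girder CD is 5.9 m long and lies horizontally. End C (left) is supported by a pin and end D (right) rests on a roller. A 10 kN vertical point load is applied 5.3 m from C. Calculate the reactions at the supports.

Taking moments about C: D_y·5.9 − 10·5.3 = 0 → D_y = 53/5.9 = 8.98305 ≈ 8.983 kN.
ΣF_y = 0: C_y + 8.98305 − 10 = 0 → C_y = 1.017 kN.
ΣF_x = 0: no horizontal applied forces, so C_x = 0.

C_x = 0, C_y = 1.017 kN, D_y = 8.983 kN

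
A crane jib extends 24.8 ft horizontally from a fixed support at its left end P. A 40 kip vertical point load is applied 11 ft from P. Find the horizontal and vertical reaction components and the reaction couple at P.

ΣF_x = 0: P_x = 0.
ΣF_y = 0: P_y − 40 = 0 → P_y = 40.00 kip.
ΣM about P: M_P − 40·11 = 0 → M_P = 440.0 kip·ft.

P_x = 0, P_y = 40.00 kip, M_P = 440.0 kip·ft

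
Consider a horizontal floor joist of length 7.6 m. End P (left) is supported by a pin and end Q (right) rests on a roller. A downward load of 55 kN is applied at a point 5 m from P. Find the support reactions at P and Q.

P_x = 0, P_y = 18.82 kN, Q_y = 36.18 kN

Taking moments about P: Q_y·7.6 − 55·5 = 0 → Q_y = 275/7.6 = 36.1842 ≈ 36.18 kN.
ΣF_y = 0: P_y + 36.1842 − 55 = 0 → P_y = 18.82 kN.
ΣF_x = 0: no horizontal applied forces, so P_x = 0.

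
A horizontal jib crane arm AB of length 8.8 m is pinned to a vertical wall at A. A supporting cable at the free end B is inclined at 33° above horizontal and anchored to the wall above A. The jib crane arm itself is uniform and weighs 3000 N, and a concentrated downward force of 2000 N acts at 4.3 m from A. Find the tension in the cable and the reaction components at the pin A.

T = 4548 N, A_x = 3815 N, A_y = 2523 N

ΣM about A: T·sin33°·8.8 − 3000·4.4 − 2000·4.3 = 0 → T = 21800/(8.8·0.544639) = 4548.47 ≈ 4548 N.
ΣF_x = 0: A_x − T·cos33° = 0 → A_x = 4548.47 × 0.838671 = 3815 N.
ΣF_y = 0: A_y + T·sin33° − 3000 − 2000 = 0 → A_y = 5000 − 4548.47 × 0.544639 = 2523 N.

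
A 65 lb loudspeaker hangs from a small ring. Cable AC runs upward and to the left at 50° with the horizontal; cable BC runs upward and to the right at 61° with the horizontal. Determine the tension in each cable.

T_AC = 33.75 lb, T_BC = 44.75 lb

ΣF_x = 0: −T_AC·cos50° + T_BC·cos61° = 0 → T_BC = 1.32586·T_AC.
ΣF_y = 0: T_AC·sin50° + T_BC·sin61° = 65.
Substitute: T_AC·(0.766044 + 1.32586·0.87462) = 65 → T_AC = 33.7545 ≈ 33.75 lb.
Then T_BC = 1.32586 × 33.7545 = 44.75 lb.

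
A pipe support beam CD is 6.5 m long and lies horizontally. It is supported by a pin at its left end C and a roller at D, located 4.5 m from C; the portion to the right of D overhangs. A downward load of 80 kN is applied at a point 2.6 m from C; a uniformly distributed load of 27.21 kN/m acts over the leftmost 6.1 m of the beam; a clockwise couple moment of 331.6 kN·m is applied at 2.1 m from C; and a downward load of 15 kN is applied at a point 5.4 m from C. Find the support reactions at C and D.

C_x = 0, C_y = 10.57 kN, D_y = 250.4 kN

Resultant of the distributed load: 27.21 × 6.1 = 165.981 kN at 3.05 m from C.
Moments about C: D_y·4.5 − 80·2.6 − (27.21·6.1)·3.05 − 331.6 − 15·5.4 = 0 → D_y = 1126.84205/4.5 = 250.409 ≈ 250.4 kN.
ΣF_y = 0: C_y + 250.409 − 80 − 27.21·6.1 − 15 = 0 → C_y = 10.57 kN.
ΣF_x = 0: no horizontal applied forces, so C_x = 0.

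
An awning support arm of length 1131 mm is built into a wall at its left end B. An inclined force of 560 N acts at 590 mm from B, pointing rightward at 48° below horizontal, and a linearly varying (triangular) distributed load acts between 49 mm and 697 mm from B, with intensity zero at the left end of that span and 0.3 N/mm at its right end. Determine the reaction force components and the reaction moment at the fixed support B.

B_x = -374.7 N, B_y = 513.4 N, M_B = 292300 N·mm

Resultant of the triangular load: ½ × 0.3 × 648 = 97.2 N, acting at 481 mm from B (one-third of the span from the peak).
ΣF_x = 0: B_x + 560·cos48° = 0 → B_x = -374.7 N.
ΣF_y = 0: B_y − 560·sin48° − ½·0.3·648 = 0 → B_y = 513.4 N.
ΣM about B: M_B − 560·sin48°·590 − (½·0.3·648)·481 = 0 → M_B = 292300 N·mm.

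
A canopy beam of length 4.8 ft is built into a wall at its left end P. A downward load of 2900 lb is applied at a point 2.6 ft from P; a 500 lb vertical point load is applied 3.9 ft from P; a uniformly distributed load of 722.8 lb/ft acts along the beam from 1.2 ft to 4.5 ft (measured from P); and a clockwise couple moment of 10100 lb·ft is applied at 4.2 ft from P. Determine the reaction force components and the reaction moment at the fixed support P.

P_x = 0, P_y = 5785 lb, M_P = 26390 lb·ft

Resultant of the distributed load: 722.8 × 3.3 = 2385.24 lb at 2.85 ft from P.
ΣF_x = 0: P_x = 0.
ΣF_y = 0: P_y − 2900 − 500 − 722.8·3.3 = 0 → P_y = 5785 lb.
ΣM about P: M_P − 2900·2.6 − 500·3.9 − (722.8·3.3)·2.85 − 10100 = 0 → M_P = 26390 lb·ft.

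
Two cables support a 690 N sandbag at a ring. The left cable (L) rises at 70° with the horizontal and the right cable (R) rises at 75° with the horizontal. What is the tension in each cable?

T_L = 311.4 N, T_R = 411.4 N

ΣF_x = 0: −T_L·cos70° + T_R·cos75° = 0 → T_R = 1.32146·T_L.
ΣF_y = 0: T_L·sin70° + T_R·sin75° = 690.
Substitute: T_L·(0.939693 + 1.32146·0.965926) = 690 → T_L = 311.354 ≈ 311.4 N.
Then T_R = 1.32146 × 311.354 = 411.4 N.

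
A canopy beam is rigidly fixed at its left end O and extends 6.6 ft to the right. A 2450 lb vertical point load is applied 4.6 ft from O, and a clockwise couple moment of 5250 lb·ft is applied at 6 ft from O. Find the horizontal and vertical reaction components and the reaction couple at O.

ΣF_x = 0: O_x = 0.
ΣF_y = 0: O_y − 2450 = 0 → O_y = 2450 lb.
ΣM about O: M_O − 2450·4.6 − 5250 = 0 → M_O = 16520 lb·ft.

O_x = 0, O_y = 2450 lb, M_O = 16520 lb·ft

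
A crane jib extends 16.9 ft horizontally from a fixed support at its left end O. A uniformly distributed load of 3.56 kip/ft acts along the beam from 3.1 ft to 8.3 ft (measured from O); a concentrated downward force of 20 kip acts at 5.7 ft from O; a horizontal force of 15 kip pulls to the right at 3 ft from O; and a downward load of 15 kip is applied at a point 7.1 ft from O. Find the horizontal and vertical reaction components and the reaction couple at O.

Resultant of the distributed load: 3.56 × 5.2 = 18.512 kip at 5.7 ft from O.
ΣF_x = 0: O_x + 15 = 0 → O_x = -15.00 kip.
ΣF_y = 0: O_y − 3.56·5.2 − 20 − 15 = 0 → O_y = 53.51 kip.
ΣM about O: M_O − (3.56·5.2)·5.7 − 20·5.7 − 15·7.1 = 0 → M_O = 326.0 kip·ft.

O_x = -15.00 kip, O_y = 53.51 kip, M_O = 326.0 kip·ft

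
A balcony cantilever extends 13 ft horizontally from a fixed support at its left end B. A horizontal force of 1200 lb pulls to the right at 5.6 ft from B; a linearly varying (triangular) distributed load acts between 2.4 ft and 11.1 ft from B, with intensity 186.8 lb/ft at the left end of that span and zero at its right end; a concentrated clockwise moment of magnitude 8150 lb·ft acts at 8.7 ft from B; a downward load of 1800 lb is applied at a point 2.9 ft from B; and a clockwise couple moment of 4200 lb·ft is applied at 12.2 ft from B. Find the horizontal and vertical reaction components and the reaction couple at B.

B_x = -1200 lb, B_y = 2613 lb, M_B = 21880 lb·ft

Resultant of the triangular load: ½ × 186.8 × 8.7 = 812.58 lb, acting at 5.3 ft from B (one-third of the span from the peak).
ΣF_x = 0: B_x + 1200 = 0 → B_x = -1200 lb.
ΣF_y = 0: B_y − ½·186.8·8.7 − 1800 = 0 → B_y = 2613 lb.
ΣM about B: M_B − (½·186.8·8.7)·5.3 − 8150 − 1800·2.9 − 4200 = 0 → M_B = 21880 lb·ft.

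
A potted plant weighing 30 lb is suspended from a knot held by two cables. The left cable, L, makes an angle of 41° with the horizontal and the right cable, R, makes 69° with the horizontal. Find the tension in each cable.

ΣF_x = 0: −T_L·cos41° + T_R·cos69° = 0 → T_R = 2.10596·T_L.
ΣF_y = 0: T_L·sin41° + T_R·sin69° = 30.
Substitute: T_L·(0.656059 + 2.10596·0.93358) = 30 → T_L = 11.441 ≈ 11.44 lb.
Then T_R = 2.10596 × 11.441 = 24.09 lb.

T_L = 11.44 lb, T_R = 24.09 lb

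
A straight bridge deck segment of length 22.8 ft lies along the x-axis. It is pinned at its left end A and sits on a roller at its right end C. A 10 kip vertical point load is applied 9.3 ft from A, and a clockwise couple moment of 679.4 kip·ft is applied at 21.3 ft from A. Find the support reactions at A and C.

A_x = 0, A_y = -23.88 kip, C_y = 33.88 kip

ΣM about A: C_y·22.8 − 10·9.3 − 679.4 = 0 → C_y = 772.4/22.8 = 33.8772 ≈ 33.88 kip.
ΣF_y = 0: A_y + 33.8772 − 10 = 0 → A_y = -23.88 kip.
ΣF_x = 0: no horizontal applied forces, so A_x = 0.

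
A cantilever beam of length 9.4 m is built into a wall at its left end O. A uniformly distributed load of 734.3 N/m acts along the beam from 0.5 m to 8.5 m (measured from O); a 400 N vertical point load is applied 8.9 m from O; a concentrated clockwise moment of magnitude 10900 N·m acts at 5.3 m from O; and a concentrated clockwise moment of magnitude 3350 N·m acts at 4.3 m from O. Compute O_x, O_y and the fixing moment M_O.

O_x = 0, O_y = 6274 N, M_O = 44240 N·m

Resultant of the distributed load: 734.3 × 8 = 5874.4 N at 4.5 m from O.
ΣF_x = 0: O_x = 0.
ΣF_y = 0: O_y − 734.3·8 − 400 = 0 → O_y = 6274 N.
ΣM about O: M_O − (734.3·8)·4.5 − 400·8.9 − 10900 − 3350 = 0 → M_O = 44240 N·m.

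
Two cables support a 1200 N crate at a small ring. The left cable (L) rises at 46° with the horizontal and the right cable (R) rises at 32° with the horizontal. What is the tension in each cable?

ΣF_x = 0: −T_L·cos46° + T_R·cos32° = 0 → T_R = 0.819126·T_L.
ΣF_y = 0: T_L·sin46° + T_R·sin32° = 1200.
Substitute: T_L·(0.71934 + 0.819126·0.529919) = 1200 → T_L = 1040.39 ≈ 1040 N.
Then T_R = 0.819126 × 1040.39 = 852.2 N.

T_L = 1040 N, T_R = 852.2 N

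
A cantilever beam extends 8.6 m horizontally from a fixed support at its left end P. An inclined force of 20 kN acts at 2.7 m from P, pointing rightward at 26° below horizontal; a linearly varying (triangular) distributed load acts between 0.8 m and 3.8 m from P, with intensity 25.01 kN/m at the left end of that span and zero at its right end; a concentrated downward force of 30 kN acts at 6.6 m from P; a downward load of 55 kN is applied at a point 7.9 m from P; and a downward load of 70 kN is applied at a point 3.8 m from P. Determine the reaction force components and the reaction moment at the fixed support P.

Resultant of the triangular load: ½ × 25.01 × 3 = 37.515 kN, acting at 1.8 m from P (one-third of the span from the peak).
ΣF_x = 0: P_x + 20·cos26° = 0 → P_x = -17.98 kN.
ΣF_y = 0: P_y − 20·sin26° − ½·25.01·3 − 30 − 55 − 70 = 0 → P_y = 201.3 kN.
ΣM about P: M_P − 20·sin26°·2.7 − (½·25.01·3)·1.8 − 30·6.6 − 55·7.9 − 70·3.8 = 0 → M_P = 989.7 kN·m.

P_x = -17.98 kN, P_y = 201.3 kN, M_P = 989.7 kN·m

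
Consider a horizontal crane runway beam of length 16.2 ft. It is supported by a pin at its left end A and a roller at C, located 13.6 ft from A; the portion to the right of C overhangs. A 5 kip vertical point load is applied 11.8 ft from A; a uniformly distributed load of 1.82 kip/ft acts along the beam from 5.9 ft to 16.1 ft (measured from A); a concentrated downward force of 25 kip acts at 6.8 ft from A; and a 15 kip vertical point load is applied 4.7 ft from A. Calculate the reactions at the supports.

Resultant of the distributed load: 1.82 × 10.2 = 18.564 kip at 11 ft from A.
Moments about A: C_y·13.6 − 5·11.8 − (1.82·10.2)·11 − 25·6.8 − 15·4.7 = 0 → C_y = 503.704/13.6 = 37.0371 ≈ 37.04 kip.
ΣF_y = 0: A_y + 37.0371 − 5 − 1.82·10.2 − 25 − 15 = 0 → A_y = 26.53 kip.
ΣF_x = 0: no horizontal applied forces, so A_x = 0.

A_x = 0, A_y = 26.53 kip, C_y = 37.04 kip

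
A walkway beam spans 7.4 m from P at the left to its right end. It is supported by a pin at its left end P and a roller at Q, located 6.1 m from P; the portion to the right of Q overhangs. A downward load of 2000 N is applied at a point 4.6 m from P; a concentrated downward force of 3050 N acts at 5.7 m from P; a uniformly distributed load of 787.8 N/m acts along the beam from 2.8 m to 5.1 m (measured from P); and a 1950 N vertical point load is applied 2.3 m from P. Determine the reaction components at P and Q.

P_x = 0, P_y = 2545 N, Q_y = 6267 N

Resultant of the distributed load: 787.8 × 2.3 = 1811.94 N at 3.95 m from P.
ΣM about P: Q_y·6.1 − 2000·4.6 − 3050·5.7 − (787.8·2.3)·3.95 − 1950·2.3 = 0 → Q_y = 38227.163/6.1 = 6266.75 ≈ 6267 N.
ΣF_y = 0: P_y + 6266.75 − 2000 − 3050 − 787.8·2.3 − 1950 = 0 → P_y = 2545 N.
ΣF_x = 0: no horizontal applied forces, so P_x = 0.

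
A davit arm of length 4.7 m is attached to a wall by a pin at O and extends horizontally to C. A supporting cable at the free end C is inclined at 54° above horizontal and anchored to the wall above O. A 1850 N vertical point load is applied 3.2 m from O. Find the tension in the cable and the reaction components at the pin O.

T = 1557 N, O_x = 915.1 N, O_y = 590.4 N

ΣM about O: T·sin54°·4.7 − 1850·3.2 = 0 → T = 5920/(4.7·0.809017) = 1556.92 ≈ 1557 N.
ΣF_x = 0: O_x − T·cos54° = 0 → O_x = 1556.92 × 0.587785 = 915.1 N.
ΣF_y = 0: O_y + T·sin54° − 1850 = 0 → O_y = 1850 − 1556.92 × 0.809017 = 590.4 N.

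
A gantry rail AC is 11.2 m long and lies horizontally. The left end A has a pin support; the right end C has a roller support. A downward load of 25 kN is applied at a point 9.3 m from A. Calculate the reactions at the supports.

A_x = 0, A_y = 4.241 kN, C_y = 20.76 kN

ΣM about A: C_y·11.2 − 25·9.3 = 0 → C_y = 232.5/11.2 = 20.7589 ≈ 20.76 kN.
ΣF_y = 0: A_y + 20.7589 − 25 = 0 → A_y = 4.241 kN.
ΣF_x = 0: no horizontal applied forces, so A_x = 0.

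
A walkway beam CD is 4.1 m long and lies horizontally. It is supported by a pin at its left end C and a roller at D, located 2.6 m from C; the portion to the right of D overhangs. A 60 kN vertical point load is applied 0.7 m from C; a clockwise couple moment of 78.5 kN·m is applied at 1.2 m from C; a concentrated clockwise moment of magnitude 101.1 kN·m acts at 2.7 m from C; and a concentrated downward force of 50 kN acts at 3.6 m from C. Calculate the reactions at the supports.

Taking moments about C: D_y·2.6 − 60·0.7 − 78.5 − 101.1 − 50·3.6 = 0 → D_y = 401.6/2.6 = 154.462 ≈ 154.5 kN.
ΣF_y = 0: C_y + 154.462 − 60 − 50 = 0 → C_y = -44.46 kN.
ΣF_x = 0: no horizontal applied forces, so C_x = 0.

C_x = 0, C_y = -44.46 kN, D_y = 154.5 kN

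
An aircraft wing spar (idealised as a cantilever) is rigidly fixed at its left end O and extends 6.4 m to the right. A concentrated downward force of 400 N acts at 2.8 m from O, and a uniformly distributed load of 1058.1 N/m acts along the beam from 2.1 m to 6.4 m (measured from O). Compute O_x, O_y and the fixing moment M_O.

Resultant of the distributed load: 1058.1 × 4.3 = 4549.83 N at 4.25 m from O.
ΣF_x = 0: O_x = 0.
ΣF_y = 0: O_y − 400 − 1058.1·4.3 = 0 → O_y = 4950 N.
ΣM about O: M_O − 400·2.8 − (1058.1·4.3)·4.25 = 0 → M_O = 20460 N·m.

O_x = 0, O_y = 4950 N, M_O = 20460 N·m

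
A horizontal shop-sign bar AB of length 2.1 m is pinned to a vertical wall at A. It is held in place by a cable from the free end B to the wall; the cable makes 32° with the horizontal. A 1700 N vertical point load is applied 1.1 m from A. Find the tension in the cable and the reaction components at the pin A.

T = 1680 N, A_x = 1425 N, A_y = 809.5 N

ΣM about A: T·sin32°·2.1 − 1700·1.1 = 0 → T = 1870/(2.1·0.529919) = 1680.4 ≈ 1680 N.
ΣF_x = 0: A_x − T·cos32° = 0 → A_x = 1680.4 × 0.848048 = 1425 N.
ΣF_y = 0: A_y + T·sin32° − 1700 = 0 → A_y = 1700 − 1680.4 × 0.529919 = 809.5 N.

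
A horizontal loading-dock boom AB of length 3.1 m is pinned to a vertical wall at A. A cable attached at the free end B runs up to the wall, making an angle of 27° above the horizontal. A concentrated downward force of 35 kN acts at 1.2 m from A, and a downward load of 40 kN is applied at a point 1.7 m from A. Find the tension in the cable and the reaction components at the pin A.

ΣM about A: T·sin27°·3.1 − 35·1.2 − 40·1.7 = 0 → T = 110/(3.1·0.45399) = 78.16 kN.
ΣF_x = 0: A_x − T·cos27° = 0 → A_x = 78.16 × 0.891007 = 69.64 kN.
ΣF_y = 0: A_y + T·sin27° − 35 − 40 = 0 → A_y = 75 − 78.16 × 0.45399 = 39.52 kN.

T = 78.16 kN, A_x = 69.64 kN, A_y = 39.52 kN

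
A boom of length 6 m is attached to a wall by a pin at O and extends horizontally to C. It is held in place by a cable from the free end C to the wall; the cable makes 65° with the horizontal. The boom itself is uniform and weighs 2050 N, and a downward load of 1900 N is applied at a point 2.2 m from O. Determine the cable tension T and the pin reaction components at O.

ΣM about O: T·sin65°·6 − 2050·3 − 1900·2.2 = 0 → T = 10330/(6·0.906308) = 1899.65 ≈ 1900 N.
ΣF_x = 0: O_x − T·cos65° = 0 → O_x = 1899.65 × 0.422618 = 802.8 N.
ΣF_y = 0: O_y + T·sin65° − 2050 − 1900 = 0 → O_y = 3950 − 1899.65 × 0.906308 = 2228 N.

T = 1900 N, O_x = 802.8 N, O_y = 2228 N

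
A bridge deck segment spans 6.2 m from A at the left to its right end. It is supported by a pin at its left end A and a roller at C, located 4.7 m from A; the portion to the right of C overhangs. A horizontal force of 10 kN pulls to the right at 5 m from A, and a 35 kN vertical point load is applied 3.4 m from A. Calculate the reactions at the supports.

Moments about A: C_y·4.7 − 35·3.4 = 0 → C_y = 119/4.7 = 25.3191 ≈ 25.32 kN.
ΣF_y = 0: A_y + 25.3191 − 35 = 0 → A_y = 9.681 kN.
ΣF_x = 0: A_x + 10 = 0 → A_x = -10.00 kN.

A_x = -10.00 kN, A_y = 9.681 kN, C_y = 25.32 kN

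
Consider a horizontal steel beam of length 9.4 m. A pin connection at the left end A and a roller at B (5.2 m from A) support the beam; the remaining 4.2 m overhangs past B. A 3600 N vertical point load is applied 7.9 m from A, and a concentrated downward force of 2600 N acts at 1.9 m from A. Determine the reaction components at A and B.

Moments about A: B_y·5.2 − 3600·7.9 − 2600·1.9 = 0 → B_y = 33380/5.2 = 6419.23 ≈ 6419 N.
ΣF_y = 0: A_y + 6419.23 − 3600 − 2600 = 0 → A_y = -219.2 N.
ΣF_x = 0: no horizontal applied forces, so A_x = 0.

A_x = 0, A_y = -219.2 N, B_y = 6419 N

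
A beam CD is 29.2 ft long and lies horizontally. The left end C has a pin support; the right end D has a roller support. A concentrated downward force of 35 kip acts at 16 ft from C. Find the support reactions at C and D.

Taking moments about C: D_y·29.2 − 35·16 = 0 → D_y = 560/29.2 = 19.1781 ≈ 19.18 kip.
ΣF_y = 0: C_y + 19.1781 − 35 = 0 → C_y = 15.82 kip.
ΣF_x = 0: no horizontal applied forces, so C_x = 0.

C_x = 0, C_y = 15.82 kip, D_y = 19.18 kip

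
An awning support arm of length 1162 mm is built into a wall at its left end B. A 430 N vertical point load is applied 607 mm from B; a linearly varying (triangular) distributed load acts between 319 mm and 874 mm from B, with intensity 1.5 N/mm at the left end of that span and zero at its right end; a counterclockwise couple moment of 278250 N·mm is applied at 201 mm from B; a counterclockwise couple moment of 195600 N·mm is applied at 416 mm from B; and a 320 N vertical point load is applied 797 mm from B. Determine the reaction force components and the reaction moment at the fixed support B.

B_x = 0, B_y = 1166 N, M_B = 252000 N·mm

Resultant of the triangular load: ½ × 1.5 × 555 = 416.25 N, acting at 504 mm from B (one-third of the span from the peak).
ΣF_x = 0: B_x = 0.
ΣF_y = 0: B_y − 430 − ½·1.5·555 − 320 = 0 → B_y = 1166 N.
ΣM about B: M_B − 430·607 − (½·1.5·555)·504 + 278250 + 195600 − 320·797 = 0 → M_B = 252000 N·mm.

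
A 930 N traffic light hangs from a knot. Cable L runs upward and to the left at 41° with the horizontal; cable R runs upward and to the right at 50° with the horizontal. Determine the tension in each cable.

ΣF_x = 0: −T_L·cos41° + T_R·cos50° = 0 → T_R = 1.17412·T_L.
ΣF_y = 0: T_L·sin41° + T_R·sin50° = 930.
Substitute: T_L·(0.656059 + 1.17412·0.766044) = 930 → T_L = 597.884 ≈ 597.9 N.
Then T_R = 1.17412 × 597.884 = 702.0 N.

T_L = 597.9 N, T_R = 702.0 N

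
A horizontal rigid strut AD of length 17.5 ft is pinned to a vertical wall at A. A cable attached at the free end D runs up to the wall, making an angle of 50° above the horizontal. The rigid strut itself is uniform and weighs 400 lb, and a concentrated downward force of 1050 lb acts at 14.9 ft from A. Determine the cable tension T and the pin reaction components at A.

ΣM about A: T·sin50°·17.5 − 400·8.75 − 1050·14.9 = 0 → T = 19145/(17.5·0.766044) = 1428.12 ≈ 1428 lb.
ΣF_x = 0: A_x − T·cos50° = 0 → A_x = 1428.12 × 0.642788 = 918.0 lb.
ΣF_y = 0: A_y + T·sin50° − 400 − 1050 = 0 → A_y = 1450 − 1428.12 × 0.766044 = 356.0 lb.

T = 1428 lb, A_x = 918.0 lb, A_y = 356.0 lb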